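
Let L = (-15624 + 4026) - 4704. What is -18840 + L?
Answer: -35142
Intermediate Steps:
L = -16302 (L = -11598 - 4704 = -16302)
-18840 + L = -18840 - 16302 = -35142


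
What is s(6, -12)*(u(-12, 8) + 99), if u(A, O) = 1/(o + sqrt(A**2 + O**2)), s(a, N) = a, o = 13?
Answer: 592 + 8*sqrt(13)/13 ≈ 594.22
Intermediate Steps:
u(A, O) = 1/(13 + sqrt(A**2 + O**2))
s(6, -12)*(u(-12, 8) + 99) = 6*(1/(13 + sqrt((-12)**2 + 8**2)) + 99) = 6*(1/(13 + sqrt(144 + 64)) + 99) = 6*(1/(13 + sqrt(208)) + 99) = 6*(1/(13 + 4*sqrt(13)) + 99) = 6*(99 + 1/(13 + 4*sqrt(13))) = 594 + 6/(13 + 4*sqrt(13))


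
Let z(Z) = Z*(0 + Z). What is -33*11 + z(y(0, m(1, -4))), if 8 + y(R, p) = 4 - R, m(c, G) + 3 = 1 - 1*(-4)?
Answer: -347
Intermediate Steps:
m(c, G) = 2 (m(c, G) = -3 + (1 - 1*(-4)) = -3 + (1 + 4) = -3 + 5 = 2)
y(R, p) = -4 - R (y(R, p) = -8 + (4 - R) = -4 - R)
z(Z) = Z² (z(Z) = Z*Z = Z²)
-33*11 + z(y(0, m(1, -4))) = -33*11 + (-4 - 1*0)² = -363 + (-4 + 0)² = -363 + (-4)² = -363 + 16 = -347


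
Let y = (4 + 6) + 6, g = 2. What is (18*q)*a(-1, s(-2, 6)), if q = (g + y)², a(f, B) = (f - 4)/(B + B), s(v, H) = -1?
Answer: 14580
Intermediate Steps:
a(f, B) = (-4 + f)/(2*B) (a(f, B) = (-4 + f)/((2*B)) = (-4 + f)*(1/(2*B)) = (-4 + f)/(2*B))
y = 16 (y = 10 + 6 = 16)
q = 324 (q = (2 + 16)² = 18² = 324)
(18*q)*a(-1, s(-2, 6)) = (18*324)*((½)*(-4 - 1)/(-1)) = 5832*((½)*(-1)*(-5)) = 5832*(5/2) = 14580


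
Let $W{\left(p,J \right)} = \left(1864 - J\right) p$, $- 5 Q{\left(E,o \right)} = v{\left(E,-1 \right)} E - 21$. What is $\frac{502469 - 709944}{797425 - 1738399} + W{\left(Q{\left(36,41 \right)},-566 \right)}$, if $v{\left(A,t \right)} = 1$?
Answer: $- \frac{6859492985}{940974} \approx -7289.8$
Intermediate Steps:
$Q{\left(E,o \right)} = \frac{21}{5} - \frac{E}{5}$ ($Q{\left(E,o \right)} = - \frac{1 E - 21}{5} = - \frac{E - 21}{5} = - \frac{-21 + E}{5} = \frac{21}{5} - \frac{E}{5}$)
$W{\left(p,J \right)} = p \left(1864 - J\right)$
$\frac{502469 - 709944}{797425 - 1738399} + W{\left(Q{\left(36,41 \right)},-566 \right)} = \frac{502469 - 709944}{797425 - 1738399} + \left(\frac{21}{5} - \frac{36}{5}\right) \left(1864 - -566\right) = - \frac{207475}{-940974} + \left(\frac{21}{5} - \frac{36}{5}\right) \left(1864 + 566\right) = \left(-207475\right) \left(- \frac{1}{940974}\right) - 7290 = \frac{207475}{940974} - 7290 = - \frac{6859492985}{940974}$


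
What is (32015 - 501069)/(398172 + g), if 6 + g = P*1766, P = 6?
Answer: -234527/204381 ≈ -1.1475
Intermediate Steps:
g = 10590 (g = -6 + 6*1766 = -6 + 10596 = 10590)
(32015 - 501069)/(398172 + g) = (32015 - 501069)/(398172 + 10590) = -469054/408762 = -469054*1/408762 = -234527/204381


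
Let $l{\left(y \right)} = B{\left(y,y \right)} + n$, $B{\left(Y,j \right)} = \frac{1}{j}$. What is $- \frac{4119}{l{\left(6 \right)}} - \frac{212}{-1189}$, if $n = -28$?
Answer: $\frac{29420350}{198563} \approx 148.17$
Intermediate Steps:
$l{\left(y \right)} = -28 + \frac{1}{y}$ ($l{\left(y \right)} = \frac{1}{y} - 28 = -28 + \frac{1}{y}$)
$- \frac{4119}{l{\left(6 \right)}} - \frac{212}{-1189} = - \frac{4119}{-28 + \frac{1}{6}} - \frac{212}{-1189} = - \frac{4119}{-28 + \frac{1}{6}} - - \frac{212}{1189} = - \frac{4119}{- \frac{167}{6}} + \frac{212}{1189} = \left(-4119\right) \left(- \frac{6}{167}\right) + \frac{212}{1189} = \frac{24714}{167} + \frac{212}{1189} = \frac{29420350}{198563}$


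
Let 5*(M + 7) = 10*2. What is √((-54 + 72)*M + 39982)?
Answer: 2*√9982 ≈ 199.82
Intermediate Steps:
M = -3 (M = -7 + (10*2)/5 = -7 + (⅕)*20 = -7 + 4 = -3)
√((-54 + 72)*M + 39982) = √((-54 + 72)*(-3) + 39982) = √(18*(-3) + 39982) = √(-54 + 39982) = √39928 = 2*√9982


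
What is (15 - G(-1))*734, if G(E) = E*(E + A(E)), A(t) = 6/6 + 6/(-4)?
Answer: 9909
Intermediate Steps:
A(t) = -½ (A(t) = 6*(⅙) + 6*(-¼) = 1 - 3/2 = -½)
G(E) = E*(-½ + E) (G(E) = E*(E - ½) = E*(-½ + E))
(15 - G(-1))*734 = (15 - (-1)*(-½ - 1))*734 = (15 - (-1)*(-3)/2)*734 = (15 - 1*3/2)*734 = (15 - 3/2)*734 = (27/2)*734 = 9909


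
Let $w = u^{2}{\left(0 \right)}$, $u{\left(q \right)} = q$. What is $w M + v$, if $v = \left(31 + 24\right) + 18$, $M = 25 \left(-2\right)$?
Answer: $73$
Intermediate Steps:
$M = -50$
$w = 0$ ($w = 0^{2} = 0$)
$v = 73$ ($v = 55 + 18 = 73$)
$w M + v = 0 \left(-50\right) + 73 = 0 + 73 = 73$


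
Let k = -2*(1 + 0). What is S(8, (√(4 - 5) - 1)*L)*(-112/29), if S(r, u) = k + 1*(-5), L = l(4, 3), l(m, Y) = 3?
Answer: 784/29 ≈ 27.034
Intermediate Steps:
k = -2 (k = -2*1 = -2)
L = 3
S(r, u) = -7 (S(r, u) = -2 + 1*(-5) = -2 - 5 = -7)
S(8, (√(4 - 5) - 1)*L)*(-112/29) = -(-784)/29 = -7*(-112/29) = 784/29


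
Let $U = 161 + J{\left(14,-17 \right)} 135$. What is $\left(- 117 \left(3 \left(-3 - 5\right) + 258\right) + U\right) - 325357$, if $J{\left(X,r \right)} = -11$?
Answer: $-354059$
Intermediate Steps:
$U = -1324$ ($U = 161 - 1485 = -1324$)
$\left(- 117 \left(3 \left(-3 - 5\right) + 258\right) + U\right) - 325357 = \left(- 117 \left(3 \left(-3 - 5\right) + 258\right) - 1324\right) - 325357 = \left(- 117 \left(3 \left(-8\right) + 258\right) - 1324\right) - 325357 = \left(- 117 \left(-24 + 258\right) - 1324\right) - 325357 = \left(\left(-117\right) 234 - 1324\right) - 325357 = \left(-27378 - 1324\right) - 325357 = -28702 - 325357 = -354059$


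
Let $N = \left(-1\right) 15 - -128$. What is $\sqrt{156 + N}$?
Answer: $\sqrt{269} \approx 16.401$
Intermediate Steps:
$N = 113$ ($N = -15 + 128 = 113$)
$\sqrt{156 + N} = \sqrt{156 + 113} = \sqrt{269}$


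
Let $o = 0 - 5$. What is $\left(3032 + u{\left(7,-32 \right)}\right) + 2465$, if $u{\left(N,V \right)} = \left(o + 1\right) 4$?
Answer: $5481$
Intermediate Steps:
$o = -5$
$u{\left(N,V \right)} = -16$ ($u{\left(N,V \right)} = \left(-5 + 1\right) 4 = \left(-4\right) 4 = -16$)
$\left(3032 + u{\left(7,-32 \right)}\right) + 2465 = \left(3032 - 16\right) + 2465 = 3016 + 2465 = 5481$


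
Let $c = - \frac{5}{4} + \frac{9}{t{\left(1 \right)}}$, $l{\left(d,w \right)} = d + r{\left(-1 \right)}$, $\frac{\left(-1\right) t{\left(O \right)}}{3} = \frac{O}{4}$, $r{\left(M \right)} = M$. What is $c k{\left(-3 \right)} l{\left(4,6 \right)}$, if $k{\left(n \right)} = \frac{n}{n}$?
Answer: $- \frac{159}{4} \approx -39.75$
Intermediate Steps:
$k{\left(n \right)} = 1$
$t{\left(O \right)} = - \frac{3 O}{4}$ ($t{\left(O \right)} = - 3 \frac{O}{4} = - \frac{3 O}{4}$)
$l{\left(d,w \right)} = -1 + d$ ($l{\left(d,w \right)} = d - 1 = -1 + d$)
$c = - \frac{53}{4}$ ($c = - \frac{5}{4} + \frac{9}{\left(- \frac{3}{4}\right) 1} = \left(-5\right) \frac{1}{4} + \frac{9}{- \frac{3}{4}} = - \frac{5}{4} + 9 \left(- \frac{4}{3}\right) = - \frac{5}{4} - 12 = - \frac{53}{4} \approx -13.25$)
$c k{\left(-3 \right)} l{\left(4,6 \right)} = \left(- \frac{53}{4}\right) 1 \left(-1 + 4\right) = \left(- \frac{53}{4}\right) 3 = - \frac{159}{4}$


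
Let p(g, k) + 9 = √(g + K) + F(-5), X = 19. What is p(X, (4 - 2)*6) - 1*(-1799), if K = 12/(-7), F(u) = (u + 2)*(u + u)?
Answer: 1820 + 11*√7/7 ≈ 1824.2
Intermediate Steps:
F(u) = 2*u*(2 + u) (F(u) = (2 + u)*(2*u) = 2*u*(2 + u))
K = -12/7 (K = 12*(-⅐) = -12/7 ≈ -1.7143)
p(g, k) = 21 + √(-12/7 + g) (p(g, k) = -9 + (√(g - 12/7) + 2*(-5)*(2 - 5)) = -9 + (√(-12/7 + g) + 2*(-5)*(-3)) = -9 + (√(-12/7 + g) + 30) = -9 + (30 + √(-12/7 + g)) = 21 + √(-12/7 + g))
p(X, (4 - 2)*6) - 1*(-1799) = (21 + √(-84 + 49*19)/7) - 1*(-1799) = (21 + √(-84 + 931)/7) + 1799 = (21 + √847/7) + 1799 = (21 + (11*√7)/7) + 1799 = (21 + 11*√7/7) + 1799 = 1820 + 11*√7/7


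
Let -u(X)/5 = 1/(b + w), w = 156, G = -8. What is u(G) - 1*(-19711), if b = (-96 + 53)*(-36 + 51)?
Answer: 9638684/489 ≈ 19711.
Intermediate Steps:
b = -645 (b = -43*15 = -645)
u(X) = 5/489 (u(X) = -5/(-645 + 156) = -5/(-489) = -5*(-1/489) = 5/489)
u(G) - 1*(-19711) = 5/489 - 1*(-19711) = 5/489 + 19711 = 9638684/489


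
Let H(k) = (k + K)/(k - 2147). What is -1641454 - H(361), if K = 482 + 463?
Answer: -1465817769/893 ≈ -1.6415e+6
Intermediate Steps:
K = 945
H(k) = (945 + k)/(-2147 + k) (H(k) = (k + 945)/(k - 2147) = (945 + k)/(-2147 + k))
-1641454 - H(361) = -1641454 - (945 + 361)/(-2147 + 361) = -1641454 - 1306/(-1786) = -1641454 - (-1)*1306/1786 = -1641454 - 1*(-653/893) = -1641454 + 653/893 = -1465817769/893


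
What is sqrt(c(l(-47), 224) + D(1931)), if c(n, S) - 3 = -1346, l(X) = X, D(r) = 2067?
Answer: 2*sqrt(181) ≈ 26.907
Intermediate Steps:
c(n, S) = -1343 (c(n, S) = 3 - 1346 = -1343)
sqrt(c(l(-47), 224) + D(1931)) = sqrt(-1343 + 2067) = sqrt(724) = 2*sqrt(181)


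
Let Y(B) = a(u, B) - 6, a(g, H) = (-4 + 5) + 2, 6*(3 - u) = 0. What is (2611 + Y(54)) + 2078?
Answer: 4686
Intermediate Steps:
u = 3 (u = 3 - 1/6*0 = 3 + 0 = 3)
a(g, H) = 3 (a(g, H) = 1 + 2 = 3)
Y(B) = -3 (Y(B) = 3 - 6 = -3)
(2611 + Y(54)) + 2078 = (2611 - 3) + 2078 = 2608 + 2078 = 4686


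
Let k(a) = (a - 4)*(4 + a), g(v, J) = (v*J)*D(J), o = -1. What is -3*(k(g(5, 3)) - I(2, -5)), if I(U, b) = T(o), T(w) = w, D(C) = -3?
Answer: -6030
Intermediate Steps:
I(U, b) = -1
g(v, J) = -3*J*v (g(v, J) = (v*J)*(-3) = (J*v)*(-3) = -3*J*v)
k(a) = (-4 + a)*(4 + a)
-3*(k(g(5, 3)) - I(2, -5)) = -3*((-16 + (-3*3*5)²) - 1*(-1)) = -3*((-16 + (-45)²) + 1) = -3*((-16 + 2025) + 1) = -3*(2009 + 1) = -3*2010 = -6030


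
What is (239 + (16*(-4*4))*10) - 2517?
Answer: -4838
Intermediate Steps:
(239 + (16*(-4*4))*10) - 2517 = (239 + (16*(-16))*10) - 2517 = (239 - 256*10) - 2517 = (239 - 2560) - 2517 = -2321 - 2517 = -4838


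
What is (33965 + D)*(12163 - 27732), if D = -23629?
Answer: -160921184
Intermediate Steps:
(33965 + D)*(12163 - 27732) = (33965 - 23629)*(12163 - 27732) = 10336*(-15569) = -160921184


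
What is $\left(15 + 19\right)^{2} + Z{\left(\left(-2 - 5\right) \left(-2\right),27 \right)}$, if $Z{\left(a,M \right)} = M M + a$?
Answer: $1899$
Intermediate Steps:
$Z{\left(a,M \right)} = a + M^{2}$ ($Z{\left(a,M \right)} = M^{2} + a = a + M^{2}$)
$\left(15 + 19\right)^{2} + Z{\left(\left(-2 - 5\right) \left(-2\right),27 \right)} = \left(15 + 19\right)^{2} + \left(\left(-2 - 5\right) \left(-2\right) + 27^{2}\right) = 34^{2} + \left(\left(-7\right) \left(-2\right) + 729\right) = 1156 + \left(14 + 729\right) = 1156 + 743 = 1899$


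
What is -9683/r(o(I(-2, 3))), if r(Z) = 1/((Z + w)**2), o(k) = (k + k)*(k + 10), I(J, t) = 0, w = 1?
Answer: -9683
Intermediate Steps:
o(k) = 2*k*(10 + k) (o(k) = (2*k)*(10 + k) = 2*k*(10 + k))
r(Z) = (1 + Z)**(-2) (r(Z) = 1/((Z + 1)**2) = 1/((1 + Z)**2) = (1 + Z)**(-2))
-9683/r(o(I(-2, 3))) = -9683*(1 + 2*0*(10 + 0))**2 = -9683*(1 + 2*0*10)**2 = -9683*(1 + 0)**2 = -9683/(1**(-2)) = -9683/1 = -9683*1 = -9683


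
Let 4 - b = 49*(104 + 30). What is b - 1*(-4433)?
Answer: -2129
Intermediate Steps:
b = -6562 (b = 4 - 49*(104 + 30) = 4 - 49*134 = 4 - 1*6566 = 4 - 6566 = -6562)
b - 1*(-4433) = -6562 - 1*(-4433) = -6562 + 4433 = -2129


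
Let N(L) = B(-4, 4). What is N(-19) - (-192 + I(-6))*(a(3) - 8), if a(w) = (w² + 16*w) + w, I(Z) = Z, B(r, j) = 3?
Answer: 10299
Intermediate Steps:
a(w) = w² + 17*w
N(L) = 3
N(-19) - (-192 + I(-6))*(a(3) - 8) = 3 - (-192 - 6)*(3*(17 + 3) - 8) = 3 - (-198)*(3*20 - 8) = 3 - (-198)*(60 - 8) = 3 - (-198)*52 = 3 - 1*(-10296) = 3 + 10296 = 10299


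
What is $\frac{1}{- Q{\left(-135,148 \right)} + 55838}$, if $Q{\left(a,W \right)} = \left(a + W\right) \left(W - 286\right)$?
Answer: $\frac{1}{57632} \approx 1.7351 \cdot 10^{-5}$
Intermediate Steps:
$Q{\left(a,W \right)} = \left(-286 + W\right) \left(W + a\right)$ ($Q{\left(a,W \right)} = \left(W + a\right) \left(-286 + W\right) = \left(-286 + W\right) \left(W + a\right)$)
$\frac{1}{- Q{\left(-135,148 \right)} + 55838} = \frac{1}{- (148^{2} - 42328 - -38610 + 148 \left(-135\right)) + 55838} = \frac{1}{- (21904 - 42328 + 38610 - 19980) + 55838} = \frac{1}{\left(-1\right) \left(-1794\right) + 55838} = \frac{1}{1794 + 55838} = \frac{1}{57632}$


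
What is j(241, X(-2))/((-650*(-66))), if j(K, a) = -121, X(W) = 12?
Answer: -11/3900 ≈ -0.0028205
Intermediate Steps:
j(241, X(-2))/((-650*(-66))) = -121/((-650*(-66))) = -121/42900 = -121*1/42900 = -11/3900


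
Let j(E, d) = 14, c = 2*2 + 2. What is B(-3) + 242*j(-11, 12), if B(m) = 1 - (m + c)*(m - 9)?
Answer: 3425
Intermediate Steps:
c = 6 (c = 4 + 2 = 6)
B(m) = 1 - (-9 + m)*(6 + m) (B(m) = 1 - (m + 6)*(m - 9) = 1 - (6 + m)*(-9 + m) = 1 - (-9 + m)*(6 + m))
B(-3) + 242*j(-11, 12) = (55 - 1*(-3)² + 3*(-3)) + 242*14 = (55 - 1*9 - 9) + 3388 = (55 - 9 - 9) + 3388 = 37 + 3388 = 3425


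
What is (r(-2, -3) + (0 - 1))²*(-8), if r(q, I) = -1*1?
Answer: -32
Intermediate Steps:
r(q, I) = -1
(r(-2, -3) + (0 - 1))²*(-8) = (-1 + (0 - 1))²*(-8) = (-1 - 1)²*(-8) = (-2)²*(-8) = 4*(-8) = -32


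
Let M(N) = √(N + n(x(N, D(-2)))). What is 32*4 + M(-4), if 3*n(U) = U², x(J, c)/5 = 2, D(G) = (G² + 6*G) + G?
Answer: 128 + 2*√66/3 ≈ 133.42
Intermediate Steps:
D(G) = G² + 7*G
x(J, c) = 10 (x(J, c) = 5*2 = 10)
n(U) = U²/3
M(N) = √(100/3 + N) (M(N) = √(N + (⅓)*10²) = √(N + (⅓)*100) = √(N + 100/3) = √(100/3 + N))
32*4 + M(-4) = 32*4 + √(300 + 9*(-4))/3 = 128 + √(300 - 36)/3 = 128 + √264/3 = 128 + (2*√66)/3 = 128 + 2*√66/3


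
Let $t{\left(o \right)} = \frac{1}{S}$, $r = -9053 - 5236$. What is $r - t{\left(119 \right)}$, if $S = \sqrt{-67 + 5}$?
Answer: $-14289 + \frac{i \sqrt{62}}{62} \approx -14289.0 + 0.127 i$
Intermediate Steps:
$S = i \sqrt{62}$ ($S = \sqrt{-62} = i \sqrt{62} \approx 7.874 i$)
$r = -14289$ ($r = -9053 - 5236 = -14289$)
$t{\left(o \right)} = - \frac{i \sqrt{62}}{62}$ ($t{\left(o \right)} = \frac{1}{i \sqrt{62}} = - \frac{i \sqrt{62}}{62}$)
$r - t{\left(119 \right)} = -14289 - - \frac{i \sqrt{62}}{62} = -14289 + \frac{i \sqrt{62}}{62}$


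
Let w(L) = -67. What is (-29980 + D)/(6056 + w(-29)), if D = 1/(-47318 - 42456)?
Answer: -2691424521/537656486 ≈ -5.0058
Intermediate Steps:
D = -1/89774 (D = 1/(-89774) = -1/89774 ≈ -1.1139e-5)
(-29980 + D)/(6056 + w(-29)) = (-29980 - 1/89774)/(6056 - 67) = -2691424521/89774/5989 = -2691424521/89774*1/5989 = -2691424521/537656486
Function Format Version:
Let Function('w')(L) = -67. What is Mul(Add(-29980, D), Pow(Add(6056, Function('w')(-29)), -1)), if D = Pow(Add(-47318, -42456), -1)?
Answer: Rational(-2691424521, 537656486) ≈ -5.0058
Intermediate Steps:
D = Rational(-1, 89774) (D = Pow(-89774, -1) = Rational(-1, 89774) ≈ -1.1139e-5)
Mul(Add(-29980, D), Pow(Add(6056, Function('w')(-29)), -1)) = Mul(Add(-29980, Rational(-1, 89774)), Pow(Add(6056, -67), -1)) = Mul(Rational(-2691424521, 89774), Pow(5989, -1)) = Mul(Rational(-2691424521, 89774), Rational(1, 5989)) = Rational(-2691424521, 537656486)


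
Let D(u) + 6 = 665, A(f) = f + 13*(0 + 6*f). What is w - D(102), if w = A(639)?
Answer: 49822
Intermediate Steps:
A(f) = 79*f (A(f) = f + 13*(6*f) = f + 78*f = 79*f)
D(u) = 659 (D(u) = -6 + 665 = 659)
w = 50481 (w = 79*639 = 50481)
w - D(102) = 50481 - 1*659 = 50481 - 659 = 49822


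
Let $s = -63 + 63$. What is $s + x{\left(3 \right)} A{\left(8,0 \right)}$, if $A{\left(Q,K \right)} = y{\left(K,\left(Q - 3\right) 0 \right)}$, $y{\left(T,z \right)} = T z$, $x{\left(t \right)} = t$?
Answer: $0$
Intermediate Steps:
$A{\left(Q,K \right)} = 0$ ($A{\left(Q,K \right)} = K \left(Q - 3\right) 0 = K \left(-3 + Q\right) 0 = K 0 = 0$)
$s = 0$
$s + x{\left(3 \right)} A{\left(8,0 \right)} = 0 + 3 \cdot 0 = 0 + 0 = 0$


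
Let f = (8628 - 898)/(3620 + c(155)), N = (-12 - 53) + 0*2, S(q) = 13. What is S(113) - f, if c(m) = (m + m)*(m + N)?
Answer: 40203/3152 ≈ 12.755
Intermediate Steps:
N = -65 (N = -65 + 0 = -65)
c(m) = 2*m*(-65 + m) (c(m) = (m + m)*(m - 65) = (2*m)*(-65 + m) = 2*m*(-65 + m))
f = 773/3152 (f = (8628 - 898)/(3620 + 2*155*(-65 + 155)) = 7730/(3620 + 2*155*90) = 7730/(3620 + 27900) = 7730/31520 = 7730*(1/31520) = 773/3152 ≈ 0.24524)
S(113) - f = 13 - 1*773/3152 = 13 - 773/3152 = 40203/3152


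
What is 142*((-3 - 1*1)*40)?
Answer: -22720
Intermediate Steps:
142*((-3 - 1*1)*40) = 142*((-3 - 1)*40) = 142*(-4*40) = 142*(-160) = -22720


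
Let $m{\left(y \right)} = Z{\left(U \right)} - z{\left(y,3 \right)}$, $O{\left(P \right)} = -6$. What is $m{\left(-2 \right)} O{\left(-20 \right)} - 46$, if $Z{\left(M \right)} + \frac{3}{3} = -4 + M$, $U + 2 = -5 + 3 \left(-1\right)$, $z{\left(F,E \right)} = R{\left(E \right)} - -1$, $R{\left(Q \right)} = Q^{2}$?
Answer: $104$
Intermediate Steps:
$z{\left(F,E \right)} = 1 + E^{2}$ ($z{\left(F,E \right)} = E^{2} - -1 = E^{2} + 1 = 1 + E^{2}$)
$U = -10$ ($U = -2 + \left(-5 + 3 \left(-1\right)\right) = -2 - 8 = -10$)
$Z{\left(M \right)} = -5 + M$ ($Z{\left(M \right)} = -1 + \left(-4 + M\right) = -5 + M$)
$m{\left(y \right)} = -25$ ($m{\left(y \right)} = \left(-5 - 10\right) - \left(1 + 3^{2}\right) = -15 - \left(1 + 9\right) = -15 - 10 = -25$)
$m{\left(-2 \right)} O{\left(-20 \right)} - 46 = \left(-25\right) \left(-6\right) - 46 = 150 - 46 = 104$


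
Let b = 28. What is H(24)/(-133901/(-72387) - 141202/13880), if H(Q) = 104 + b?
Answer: -66312282960/4181321647 ≈ -15.859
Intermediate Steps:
H(Q) = 132 (H(Q) = 104 + 28 = 132)
H(24)/(-133901/(-72387) - 141202/13880) = 132/(-133901/(-72387) - 141202/13880) = 132/(-133901*(-1/72387) - 141202*1/13880) = 132/(133901/72387 - 70601/6940) = 132/(-4181321647/502365780) = 132*(-502365780/4181321647) = -66312282960/4181321647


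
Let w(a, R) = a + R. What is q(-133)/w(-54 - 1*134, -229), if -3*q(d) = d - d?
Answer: 0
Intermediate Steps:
q(d) = 0 (q(d) = -(d - d)/3 = -1/3*0 = 0)
w(a, R) = R + a
q(-133)/w(-54 - 1*134, -229) = 0/(-229 + (-54 - 1*134)) = 0/(-229 + (-54 - 134)) = 0/(-229 - 188) = 0/(-417) = 0*(-1/417) = 0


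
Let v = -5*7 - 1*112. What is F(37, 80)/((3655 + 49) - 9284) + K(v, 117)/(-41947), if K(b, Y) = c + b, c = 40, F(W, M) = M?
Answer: -137935/11703213 ≈ -0.011786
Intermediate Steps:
v = -147 (v = -35 - 112 = -147)
K(b, Y) = 40 + b
F(37, 80)/((3655 + 49) - 9284) + K(v, 117)/(-41947) = 80/((3655 + 49) - 9284) + (40 - 147)/(-41947) = 80/(3704 - 9284) - 107*(-1/41947) = 80/(-5580) + 107/41947 = 80*(-1/5580) + 107/41947 = -4/279 + 107/41947 = -137935/11703213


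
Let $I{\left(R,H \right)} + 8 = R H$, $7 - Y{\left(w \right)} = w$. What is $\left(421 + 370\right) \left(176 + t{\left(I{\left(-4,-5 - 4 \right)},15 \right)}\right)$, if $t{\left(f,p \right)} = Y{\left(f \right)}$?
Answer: $122605$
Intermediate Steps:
$Y{\left(w \right)} = 7 - w$
$I{\left(R,H \right)} = -8 + H R$ ($I{\left(R,H \right)} = -8 + R H = -8 + H R$)
$t{\left(f,p \right)} = 7 - f$
$\left(421 + 370\right) \left(176 + t{\left(I{\left(-4,-5 - 4 \right)},15 \right)}\right) = \left(421 + 370\right) \left(176 + \left(7 - \left(-8 + \left(-5 - 4\right) \left(-4\right)\right)\right)\right) = 791 \left(176 + \left(7 - \left(-8 - -36\right)\right)\right) = 791 \left(176 + \left(7 - \left(-8 + 36\right)\right)\right) = 791 \left(176 + \left(7 - 28\right)\right) = 791 \left(176 - 21\right) = 791 \cdot 155 = 122605$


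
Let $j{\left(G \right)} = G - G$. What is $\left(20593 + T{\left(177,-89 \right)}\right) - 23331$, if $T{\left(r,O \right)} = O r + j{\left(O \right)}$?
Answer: $-18491$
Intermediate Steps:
$j{\left(G \right)} = 0$
$T{\left(r,O \right)} = O r$ ($T{\left(r,O \right)} = O r + 0 = O r$)
$\left(20593 + T{\left(177,-89 \right)}\right) - 23331 = \left(20593 - 15753\right) - 23331 = 4840 - 23331 = -18491$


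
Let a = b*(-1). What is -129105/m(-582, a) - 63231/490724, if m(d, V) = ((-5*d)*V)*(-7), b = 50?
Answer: -532315398/2082509975 ≈ -0.25561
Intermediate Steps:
a = -50 (a = 50*(-1) = -50)
m(d, V) = 35*V*d (m(d, V) = -5*V*d*(-7) = 35*V*d)
-129105/m(-582, a) - 63231/490724 = -129105/(35*(-50)*(-582)) - 63231/490724 = -129105/1018500 - 63231*1/490724 = -129105*1/1018500 - 63231/490724 = -8607/67900 - 63231/490724 = -532315398/2082509975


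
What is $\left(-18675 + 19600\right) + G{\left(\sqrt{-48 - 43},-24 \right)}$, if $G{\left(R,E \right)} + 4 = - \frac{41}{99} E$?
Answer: $\frac{30721}{33} \approx 930.94$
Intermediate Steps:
$G{\left(R,E \right)} = -4 - \frac{41 E}{99}$ ($G{\left(R,E \right)} = -4 + - \frac{41}{99} E = -4 + \left(-41\right) \frac{1}{99} E = -4 - \frac{41 E}{99}$)
$\left(-18675 + 19600\right) + G{\left(\sqrt{-48 - 43},-24 \right)} = \left(-18675 + 19600\right) - - \frac{196}{33} = 925 + \left(-4 + \frac{328}{33}\right) = 925 + \frac{196}{33} = \frac{30721}{33}$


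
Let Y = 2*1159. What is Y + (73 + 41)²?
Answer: 15314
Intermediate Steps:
Y = 2318
Y + (73 + 41)² = 2318 + (73 + 41)² = 2318 + 114² = 2318 + 12996 = 15314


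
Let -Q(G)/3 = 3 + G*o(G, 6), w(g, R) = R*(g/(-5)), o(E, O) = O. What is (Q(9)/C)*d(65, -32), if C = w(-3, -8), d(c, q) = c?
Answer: 18525/8 ≈ 2315.6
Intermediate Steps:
w(g, R) = -R*g/5 (w(g, R) = R*(g*(-1/5)) = R*(-g/5) = -R*g/5)
C = -24/5 (C = -1/5*(-8)*(-3) = -24/5 ≈ -4.8000)
Q(G) = -9 - 18*G (Q(G) = -3*(3 + G*6) = -3*(3 + 6*G) = -9 - 18*G)
(Q(9)/C)*d(65, -32) = ((-9 - 18*9)/(-24/5))*65 = ((-9 - 162)*(-5/24))*65 = -171*(-5/24)*65 = (285/8)*65 = 18525/8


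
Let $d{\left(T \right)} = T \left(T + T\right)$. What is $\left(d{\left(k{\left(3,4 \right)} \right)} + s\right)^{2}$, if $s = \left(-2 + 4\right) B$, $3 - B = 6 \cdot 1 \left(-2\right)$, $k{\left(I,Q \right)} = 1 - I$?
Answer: $1444$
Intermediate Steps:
$B = 15$ ($B = 3 - 6 \cdot 1 \left(-2\right) = 3 - 6 \left(-2\right) = 3 - -12 = 3 + 12 = 15$)
$d{\left(T \right)} = 2 T^{2}$ ($d{\left(T \right)} = T 2 T = 2 T^{2}$)
$s = 30$ ($s = \left(-2 + 4\right) 15 = 2 \cdot 15 = 30$)
$\left(d{\left(k{\left(3,4 \right)} \right)} + s\right)^{2} = \left(2 \left(1 - 3\right)^{2} + 30\right)^{2} = \left(2 \left(-2\right)^{2} + 30\right)^{2} = \left(2 \cdot 4 + 30\right)^{2} = \left(8 + 30\right)^{2} = 38^{2} = 1444$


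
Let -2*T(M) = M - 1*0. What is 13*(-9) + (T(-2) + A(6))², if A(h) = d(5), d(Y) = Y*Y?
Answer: 559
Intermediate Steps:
T(M) = -M/2 (T(M) = -(M - 1*0)/2 = -(M + 0)/2 = -M/2)
d(Y) = Y²
A(h) = 25 (A(h) = 5² = 25)
13*(-9) + (T(-2) + A(6))² = 13*(-9) + (-½*(-2) + 25)² = -117 + (1 + 25)² = -117 + 26² = -117 + 676 = 559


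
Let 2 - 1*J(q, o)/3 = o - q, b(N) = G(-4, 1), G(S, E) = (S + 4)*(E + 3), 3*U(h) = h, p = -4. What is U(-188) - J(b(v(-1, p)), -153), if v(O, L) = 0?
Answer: -1583/3 ≈ -527.67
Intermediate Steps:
U(h) = h/3
G(S, E) = (3 + E)*(4 + S) (G(S, E) = (4 + S)*(3 + E) = (3 + E)*(4 + S))
b(N) = 0 (b(N) = 12 + 3*(-4) + 4*1 + 1*(-4) = 12 - 12 + 4 - 4 = 0)
J(q, o) = 6 - 3*o + 3*q (J(q, o) = 6 - 3*(o - q) = 6 + (-3*o + 3*q) = 6 - 3*o + 3*q)
U(-188) - J(b(v(-1, p)), -153) = (⅓)*(-188) - (6 - 3*(-153) + 3*0) = -188/3 - (6 + 459 + 0) = -188/3 - 1*465 = -188/3 - 465 = -1583/3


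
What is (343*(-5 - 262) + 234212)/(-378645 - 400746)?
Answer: -142631/779391 ≈ -0.18300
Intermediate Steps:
(343*(-5 - 262) + 234212)/(-378645 - 400746) = (343*(-267) + 234212)/(-779391) = (-91581 + 234212)*(-1/779391) = 142631*(-1/779391) = -142631/779391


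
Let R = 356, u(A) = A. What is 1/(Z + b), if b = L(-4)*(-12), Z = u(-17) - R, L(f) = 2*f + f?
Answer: -1/229 ≈ -0.0043668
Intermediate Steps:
L(f) = 3*f
Z = -373 (Z = -17 - 1*356 = -17 - 356 = -373)
b = 144 (b = (3*(-4))*(-12) = -12*(-12) = 144)
1/(Z + b) = 1/(-373 + 144) = 1/(-229) = -1/229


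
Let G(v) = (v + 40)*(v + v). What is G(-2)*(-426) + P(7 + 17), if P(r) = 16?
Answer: 64768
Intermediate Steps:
G(v) = 2*v*(40 + v) (G(v) = (40 + v)*(2*v) = 2*v*(40 + v))
G(-2)*(-426) + P(7 + 17) = (2*(-2)*(40 - 2))*(-426) + 16 = (2*(-2)*38)*(-426) + 16 = -152*(-426) + 16 = 64752 + 16 = 64768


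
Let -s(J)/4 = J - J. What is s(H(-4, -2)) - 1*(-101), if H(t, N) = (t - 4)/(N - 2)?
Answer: 101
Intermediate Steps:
H(t, N) = (-4 + t)/(-2 + N)
s(J) = 0 (s(J) = -4*(J - J) = -4*0 = 0)
s(H(-4, -2)) - 1*(-101) = 0 - 1*(-101) = 0 + 101 = 101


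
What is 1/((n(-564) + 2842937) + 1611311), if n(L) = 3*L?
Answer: 1/4452556 ≈ 2.2459e-7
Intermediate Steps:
1/((n(-564) + 2842937) + 1611311) = 1/((3*(-564) + 2842937) + 1611311) = 1/((-1692 + 2842937) + 1611311) = 1/(2841245 + 1611311) = 1/4452556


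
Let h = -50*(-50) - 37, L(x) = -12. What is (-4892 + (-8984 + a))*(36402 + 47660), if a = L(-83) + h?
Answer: -960408350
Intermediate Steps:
h = 2463 (h = 2500 - 37 = 2463)
a = 2451 (a = -12 + 2463 = 2451)
(-4892 + (-8984 + a))*(36402 + 47660) = (-4892 + (-8984 + 2451))*(36402 + 47660) = (-4892 - 6533)*84062 = -11425*84062 = -960408350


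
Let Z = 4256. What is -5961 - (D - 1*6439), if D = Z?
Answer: -3778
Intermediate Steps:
D = 4256
-5961 - (D - 1*6439) = -5961 - (4256 - 1*6439) = -5961 - (4256 - 6439) = -5961 - 1*(-2183) = -5961 + 2183 = -3778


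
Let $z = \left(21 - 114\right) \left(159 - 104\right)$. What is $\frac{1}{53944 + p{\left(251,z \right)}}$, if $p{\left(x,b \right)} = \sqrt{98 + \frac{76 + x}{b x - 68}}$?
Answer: $\frac{69260481752}{3736187301804781} - \frac{\sqrt{161551007105831}}{3736187301804781} \approx 1.8534 \cdot 10^{-5}$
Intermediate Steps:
$z = -5115$ ($z = \left(-93\right) 55 = -5115$)
$p{\left(x,b \right)} = \sqrt{98 + \frac{76 + x}{-68 + b x}}$
$\frac{1}{53944 + p{\left(251,z \right)}} = \frac{1}{53944 + \sqrt{\frac{-6588 + 251 + 98 \left(-5115\right) 251}{-68 - 1283865}}} = \frac{1}{53944 + \sqrt{\frac{-6588 + 251 - 125818770}{-68 - 1283865}}} = \frac{1}{53944 + \sqrt{\frac{1}{-1283933} \left(-125825107\right)}} = \frac{1}{53944 + \sqrt{\left(- \frac{1}{1283933}\right) \left(-125825107\right)}} = \frac{1}{53944 + \sqrt{\frac{125825107}{1283933}}} = \frac{1}{53944 + \frac{\sqrt{161551007105831}}{1283933}}$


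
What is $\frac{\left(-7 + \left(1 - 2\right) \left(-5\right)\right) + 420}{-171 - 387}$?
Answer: $- \frac{209}{279} \approx -0.7491$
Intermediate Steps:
$\frac{\left(-7 + \left(1 - 2\right) \left(-5\right)\right) + 420}{-171 - 387} = \frac{\left(-7 - -5\right) + 420}{-558} = \left(\left(-7 + 5\right) + 420\right) \left(- \frac{1}{558}\right) = \left(-2 + 420\right) \left(- \frac{1}{558}\right) = 418 \left(- \frac{1}{558}\right) = - \frac{209}{279}$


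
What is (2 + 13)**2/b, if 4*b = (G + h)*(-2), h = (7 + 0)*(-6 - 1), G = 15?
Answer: 225/17 ≈ 13.235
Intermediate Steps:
h = -49 (h = 7*(-7) = -49)
b = 17 (b = ((15 - 49)*(-2))/4 = (-34*(-2))/4 = (1/4)*68 = 17)
(2 + 13)**2/b = (2 + 13)**2/17 = 15**2*(1/17) = 225*(1/17) = 225/17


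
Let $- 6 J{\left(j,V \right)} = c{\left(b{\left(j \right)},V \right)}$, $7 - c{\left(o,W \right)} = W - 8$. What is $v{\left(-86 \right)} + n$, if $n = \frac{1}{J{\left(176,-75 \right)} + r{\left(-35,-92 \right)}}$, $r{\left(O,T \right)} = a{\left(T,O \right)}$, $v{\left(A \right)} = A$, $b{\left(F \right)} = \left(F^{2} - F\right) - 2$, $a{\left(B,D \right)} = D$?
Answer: $- \frac{4301}{50} \approx -86.02$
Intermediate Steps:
$b{\left(F \right)} = -2 + F^{2} - F$
$c{\left(o,W \right)} = 15 - W$ ($c{\left(o,W \right)} = 7 - \left(W - 8\right) = 7 - \left(-8 + W\right) = 15 - W$)
$r{\left(O,T \right)} = O$
$J{\left(j,V \right)} = - \frac{5}{2} + \frac{V}{6}$ ($J{\left(j,V \right)} = - \frac{15 - V}{6} = - \frac{5}{2} + \frac{V}{6}$)
$n = - \frac{1}{50}$ ($n = \frac{1}{\left(- \frac{5}{2} + \frac{1}{6} \left(-75\right)\right) - 35} = \frac{1}{\left(- \frac{5}{2} - \frac{25}{2}\right) - 35} = \frac{1}{-15 - 35} = \frac{1}{-50} = - \frac{1}{50} \approx -0.02$)
$v{\left(-86 \right)} + n = -86 - \frac{1}{50} = - \frac{4301}{50}$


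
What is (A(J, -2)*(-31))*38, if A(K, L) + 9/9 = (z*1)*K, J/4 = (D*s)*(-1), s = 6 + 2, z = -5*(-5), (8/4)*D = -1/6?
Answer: -232066/3 ≈ -77355.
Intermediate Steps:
D = -1/12 (D = (-1/6)/2 = (-1*⅙)/2 = (½)*(-⅙) = -1/12 ≈ -0.083333)
z = 25
s = 8
J = 8/3 (J = 4*(-1/12*8*(-1)) = 4*(-⅔*(-1)) = 4*(⅔) = 8/3 ≈ 2.6667)
A(K, L) = -1 + 25*K (A(K, L) = -1 + (25*1)*K = -1 + 25*K)
(A(J, -2)*(-31))*38 = ((-1 + 25*(8/3))*(-31))*38 = ((-1 + 200/3)*(-31))*38 = ((197/3)*(-31))*38 = -6107/3*38 = -232066/3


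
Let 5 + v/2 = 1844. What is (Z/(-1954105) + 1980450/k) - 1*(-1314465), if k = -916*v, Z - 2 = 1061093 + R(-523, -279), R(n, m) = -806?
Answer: 1442289684544304413/1097245590340 ≈ 1.3145e+6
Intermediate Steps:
v = 3678 (v = -10 + 2*1844 = -10 + 3688 = 3678)
Z = 1060289 (Z = 2 + (1061093 - 806) = 2 + 1060287 = 1060289)
k = -3369048 (k = -916*3678 = -3369048)
(Z/(-1954105) + 1980450/k) - 1*(-1314465) = (1060289/(-1954105) + 1980450/(-3369048)) - 1*(-1314465) = (1060289*(-1/1954105) + 1980450*(-1/3369048)) + 1314465 = (-1060289/1954105 - 330075/561508) + 1314465 = -1240361963687/1097245590340 + 1314465 = 1442289684544304413/1097245590340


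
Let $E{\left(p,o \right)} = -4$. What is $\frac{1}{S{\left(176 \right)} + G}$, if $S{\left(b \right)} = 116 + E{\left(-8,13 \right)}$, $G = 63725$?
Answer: $\frac{1}{63837} \approx 1.5665 \cdot 10^{-5}$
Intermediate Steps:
$S{\left(b \right)} = 112$ ($S{\left(b \right)} = 116 - 4 = 112$)
$\frac{1}{S{\left(176 \right)} + G} = \frac{1}{112 + 63725} = \frac{1}{63837}$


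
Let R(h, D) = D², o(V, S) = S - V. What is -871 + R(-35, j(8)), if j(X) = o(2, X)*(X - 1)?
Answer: 893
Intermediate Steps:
j(X) = (-1 + X)*(-2 + X) (j(X) = (X - 1*2)*(X - 1) = (X - 2)*(-1 + X) = (-2 + X)*(-1 + X) = (-1 + X)*(-2 + X))
-871 + R(-35, j(8)) = -871 + ((-1 + 8)*(-2 + 8))² = -871 + (7*6)² = -871 + 42² = -871 + 1764 = 893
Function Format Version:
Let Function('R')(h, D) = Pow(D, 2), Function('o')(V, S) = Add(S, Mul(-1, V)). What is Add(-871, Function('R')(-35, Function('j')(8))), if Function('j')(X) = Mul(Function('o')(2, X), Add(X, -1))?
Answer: 893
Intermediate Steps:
Function('j')(X) = Mul(Add(-1, X), Add(-2, X)) (Function('j')(X) = Mul(Add(X, Mul(-1, 2)), Add(X, -1)) = Mul(Add(X, -2), Add(-1, X)) = Mul(Add(-2, X), Add(-1, X)) = Mul(Add(-1, X), Add(-2, X)))
Add(-871, Function('R')(-35, Function('j')(8))) = Add(-871, Pow(Mul(Add(-1, 8), Add(-2, 8)), 2)) = Add(-871, Pow(Mul(7, 6), 2)) = Add(-871, Pow(42, 2)) = Add(-871, 1764) = 893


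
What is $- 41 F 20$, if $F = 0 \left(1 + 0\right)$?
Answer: $0$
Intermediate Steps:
$F = 0$ ($F = 0 \cdot 1 = 0$)
$- 41 F 20 = \left(-41\right) 0 \cdot 20 = 0 \cdot 20 = 0$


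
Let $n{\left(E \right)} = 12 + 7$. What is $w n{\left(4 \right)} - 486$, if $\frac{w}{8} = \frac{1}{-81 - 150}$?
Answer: $- \frac{112418}{231} \approx -486.66$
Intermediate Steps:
$n{\left(E \right)} = 19$
$w = - \frac{8}{231}$ ($w = \frac{8}{-81 - 150} = \frac{8}{-231} = 8 \left(- \frac{1}{231}\right) = - \frac{8}{231} \approx -0.034632$)
$w n{\left(4 \right)} - 486 = \left(- \frac{8}{231}\right) 19 - 486 = - \frac{152}{231} - 486 = - \frac{112418}{231}$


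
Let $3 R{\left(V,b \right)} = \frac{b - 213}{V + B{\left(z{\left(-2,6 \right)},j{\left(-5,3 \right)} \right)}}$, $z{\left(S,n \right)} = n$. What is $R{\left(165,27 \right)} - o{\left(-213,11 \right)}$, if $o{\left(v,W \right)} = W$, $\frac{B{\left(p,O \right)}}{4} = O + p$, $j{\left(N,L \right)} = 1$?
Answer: $- \frac{2185}{193} \approx -11.321$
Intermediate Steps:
$B{\left(p,O \right)} = 4 O + 4 p$ ($B{\left(p,O \right)} = 4 \left(O + p\right) = 4 O + 4 p$)
$R{\left(V,b \right)} = \frac{-213 + b}{3 \left(28 + V\right)}$ ($R{\left(V,b \right)} = \frac{\left(b - 213\right) \frac{1}{V + \left(4 \cdot 1 + 4 \cdot 6\right)}}{3} = \frac{\left(-213 + b\right) \frac{1}{V + \left(4 + 24\right)}}{3} = \frac{\left(-213 + b\right) \frac{1}{V + 28}}{3} = \frac{\left(-213 + b\right) \frac{1}{28 + V}}{3} = \frac{\frac{1}{28 + V} \left(-213 + b\right)}{3} = \frac{-213 + b}{3 \left(28 + V\right)}$)
$R{\left(165,27 \right)} - o{\left(-213,11 \right)} = \frac{-213 + 27}{3 \left(28 + 165\right)} - 11 = \frac{1}{3} \cdot \frac{1}{193} \left(-186\right) - 11 = - \frac{62}{193} - 11 = - \frac{2185}{193}$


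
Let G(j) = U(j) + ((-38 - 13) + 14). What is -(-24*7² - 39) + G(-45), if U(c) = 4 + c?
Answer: 1137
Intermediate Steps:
G(j) = -33 + j (G(j) = (4 + j) + ((-38 - 13) + 14) = (4 + j) + (-51 + 14) = (4 + j) - 37 = -33 + j)
-(-24*7² - 39) + G(-45) = -(-24*7² - 39) + (-33 - 45) = -(-24*49 - 39) - 78 = -(-1176 - 39) - 78 = -1*(-1215) - 78 = 1215 - 78 = 1137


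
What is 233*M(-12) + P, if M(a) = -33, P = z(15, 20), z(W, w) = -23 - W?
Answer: -7727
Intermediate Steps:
P = -38 (P = -23 - 1*15 = -23 - 15 = -38)
233*M(-12) + P = 233*(-33) - 38 = -7689 - 38 = -7727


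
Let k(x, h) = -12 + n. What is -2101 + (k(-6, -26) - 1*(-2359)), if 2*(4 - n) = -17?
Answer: 517/2 ≈ 258.50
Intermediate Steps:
n = 25/2 (n = 4 - ½*(-17) = 4 + 17/2 = 25/2 ≈ 12.500)
k(x, h) = ½ (k(x, h) = -12 + 25/2 = ½)
-2101 + (k(-6, -26) - 1*(-2359)) = -2101 + (½ - 1*(-2359)) = -2101 + (½ + 2359) = -2101 + 4719/2 = 517/2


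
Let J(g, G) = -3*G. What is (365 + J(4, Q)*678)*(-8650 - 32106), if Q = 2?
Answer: 150919468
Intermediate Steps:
(365 + J(4, Q)*678)*(-8650 - 32106) = (365 - 3*2*678)*(-8650 - 32106) = (365 - 6*678)*(-40756) = (365 - 4068)*(-40756) = -3703*(-40756) = 150919468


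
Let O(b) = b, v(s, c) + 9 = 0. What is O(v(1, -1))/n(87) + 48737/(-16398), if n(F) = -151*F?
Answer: -213370129/71806842 ≈ -2.9714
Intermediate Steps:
v(s, c) = -9 (v(s, c) = -9 + 0 = -9)
O(v(1, -1))/n(87) + 48737/(-16398) = -9/((-151*87)) + 48737/(-16398) = -9/(-13137) + 48737*(-1/16398) = -9*(-1/13137) - 48737/16398 = 3/4379 - 48737/16398 = -213370129/71806842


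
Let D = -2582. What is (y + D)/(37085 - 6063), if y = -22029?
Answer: -24611/31022 ≈ -0.79334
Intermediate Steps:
(y + D)/(37085 - 6063) = (-22029 - 2582)/(37085 - 6063) = -24611/31022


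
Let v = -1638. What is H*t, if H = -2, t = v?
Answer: 3276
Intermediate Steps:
t = -1638
H*t = -2*(-1638) = 3276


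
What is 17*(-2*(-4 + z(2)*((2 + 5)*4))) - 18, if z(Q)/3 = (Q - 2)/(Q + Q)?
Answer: 118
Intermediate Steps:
z(Q) = 3*(-2 + Q)/(2*Q) (z(Q) = 3*((Q - 2)/(Q + Q)) = 3*((-2 + Q)/((2*Q))) = 3*((-2 + Q)*(1/(2*Q))) = 3*((-2 + Q)/(2*Q)) = 3*(-2 + Q)/(2*Q))
17*(-2*(-4 + z(2)*((2 + 5)*4))) - 18 = 17*(-2*(-4 + (3/2 - 3/2)*((2 + 5)*4))) - 18 = 17*(-2*(-4 + (3/2 - 3*½)*(7*4))) - 18 = 17*(-2*(-4 + (3/2 - 3/2)*28)) - 18 = 17*(-2*(-4 + 0*28)) - 18 = 17*(-2*(-4 + 0)) - 18 = 17*(-2*(-4)) - 18 = 17*8 - 18 = 136 - 18 = 118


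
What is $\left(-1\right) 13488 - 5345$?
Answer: $-18833$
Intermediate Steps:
$\left(-1\right) 13488 - 5345 = -13488 - 5345 = -18833$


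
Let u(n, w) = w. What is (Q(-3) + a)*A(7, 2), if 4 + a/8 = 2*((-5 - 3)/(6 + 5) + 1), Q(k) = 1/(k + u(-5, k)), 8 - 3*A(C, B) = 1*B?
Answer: -1835/33 ≈ -55.606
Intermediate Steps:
A(C, B) = 8/3 - B/3
Q(k) = 1/(2*k) (Q(k) = 1/(k + k) = 1/(2*k))
a = -304/11 (a = -32 + 8*(2*((-5 - 3)/(6 + 5) + 1)) = -32 + 8*(2*(-8/11 + 1)) = -32 + 8*(2*(3/11)) = -32 + 8*(6/11) = -32 + 48/11 = -304/11 ≈ -27.636)
(Q(-3) + a)*A(7, 2) = ((½)/(-3) - 304/11)*(8/3 - ⅓*2) = ((½)*(-⅓) - 304/11)*(8/3 - ⅔) = (-⅙ - 304/11)*2 = -1835/66*2 = -1835/33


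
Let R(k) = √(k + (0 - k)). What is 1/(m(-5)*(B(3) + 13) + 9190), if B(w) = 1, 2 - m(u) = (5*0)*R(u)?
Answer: 1/9218 ≈ 0.00010848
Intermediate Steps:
R(k) = 0 (R(k) = √(k - k) = √0 = 0)
m(u) = 2 (m(u) = 2 - 5*0*0 = 2 - 0*0 = 2 - 1*0 = 2 + 0 = 2)
1/(m(-5)*(B(3) + 13) + 9190) = 1/(2*(1 + 13) + 9190) = 1/(2*14 + 9190) = 1/(28 + 9190) = 1/9218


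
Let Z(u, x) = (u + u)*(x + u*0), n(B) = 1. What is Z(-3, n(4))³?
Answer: -216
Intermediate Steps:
Z(u, x) = 2*u*x (Z(u, x) = (2*u)*(x + 0) = (2*u)*x = 2*u*x)
Z(-3, n(4))³ = (2*(-3)*1)³ = (-6)³ = -216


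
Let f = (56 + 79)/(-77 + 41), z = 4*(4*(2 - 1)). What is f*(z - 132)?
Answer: 435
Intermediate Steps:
z = 16 (z = 4*(4*1) = 4*4 = 16)
f = -15/4 (f = 135/(-36) = 135*(-1/36) = -15/4 ≈ -3.7500)
f*(z - 132) = -15*(16 - 132)/4 = -15/4*(-116) = 435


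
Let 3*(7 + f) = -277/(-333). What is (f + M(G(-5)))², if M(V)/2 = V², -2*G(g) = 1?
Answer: 154579489/3992004 ≈ 38.722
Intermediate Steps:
G(g) = -½ (G(g) = -½*1 = -½)
M(V) = 2*V²
f = -6716/999 (f = -7 + (-277/(-333))/3 = -7 + (-277*(-1/333))/3 = -7 + (⅓)*(277/333) = -7 + 277/999 = -6716/999 ≈ -6.7227)
(f + M(G(-5)))² = (-6716/999 + 2*(-½)²)² = (-6716/999 + 2*(¼))² = (-6716/999 + ½)² = (-12433/1998)² = 154579489/3992004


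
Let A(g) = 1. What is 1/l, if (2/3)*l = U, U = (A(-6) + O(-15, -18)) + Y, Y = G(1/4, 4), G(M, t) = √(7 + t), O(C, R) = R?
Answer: -17/417 - √11/417 ≈ -0.048721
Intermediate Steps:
Y = √11 (Y = √(7 + 4) = √11 ≈ 3.3166)
U = -17 + √11 (U = (1 - 18) + √11 = -17 + √11 ≈ -13.683)
l = -51/2 + 3*√11/2 (l = 3*(-17 + √11)/2 = -51/2 + 3*√11/2 ≈ -20.525)
1/l = 1/(-51/2 + 3*√11/2)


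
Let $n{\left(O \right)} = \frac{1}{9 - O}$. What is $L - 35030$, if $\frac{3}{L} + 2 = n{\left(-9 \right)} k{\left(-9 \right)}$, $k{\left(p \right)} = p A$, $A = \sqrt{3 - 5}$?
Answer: $\frac{2 \left(- 17515 \sqrt{2} + 70063 i\right)}{\sqrt{2} - 4 i} \approx -35031.0 + 0.4714 i$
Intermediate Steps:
$A = i \sqrt{2}$ ($A = \sqrt{-2} = i \sqrt{2} \approx 1.4142 i$)
$k{\left(p \right)} = i p \sqrt{2}$ ($k{\left(p \right)} = p i \sqrt{2} = i p \sqrt{2}$)
$L = \frac{3}{-2 - \frac{i \sqrt{2}}{2}}$ ($L = \frac{3}{-2 + - \frac{1}{-9 - 9} i \left(-9\right) \sqrt{2}} = \frac{3}{-2 + - \frac{1}{-18} \left(- 9 i \sqrt{2}\right)} = \frac{3}{-2 + \left(-1\right) \left(- \frac{1}{18}\right) \left(- 9 i \sqrt{2}\right)} = \frac{3}{-2 + \frac{\left(-9\right) i \sqrt{2}}{18}} = \frac{3}{-2 - \frac{i \sqrt{2}}{2}} \approx -1.3333 + 0.4714 i$)
$L - 35030 = \left(- \frac{4}{3} + \frac{i \sqrt{2}}{3}\right) - 35030 = - \frac{105094}{3} + \frac{i \sqrt{2}}{3}$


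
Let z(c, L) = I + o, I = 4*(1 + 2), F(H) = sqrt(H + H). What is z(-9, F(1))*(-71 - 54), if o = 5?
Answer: -2125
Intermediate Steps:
F(H) = sqrt(2)*sqrt(H) (F(H) = sqrt(2*H) = sqrt(2)*sqrt(H))
I = 12 (I = 4*3 = 12)
z(c, L) = 17 (z(c, L) = 12 + 5 = 17)
z(-9, F(1))*(-71 - 54) = 17*(-71 - 54) = 17*(-125) = -2125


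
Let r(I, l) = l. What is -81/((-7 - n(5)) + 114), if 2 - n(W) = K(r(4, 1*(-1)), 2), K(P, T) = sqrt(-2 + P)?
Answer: -2835/3676 + 27*I*sqrt(3)/3676 ≈ -0.77122 + 0.012722*I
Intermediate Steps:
n(W) = 2 - I*sqrt(3) (n(W) = 2 - sqrt(-2 + 1*(-1)) = 2 - sqrt(-2 - 1) = 2 - sqrt(-3) = 2 - I*sqrt(3))
-81/((-7 - n(5)) + 114) = -81/((-7 - (2 - I*sqrt(3))) + 114) = -81/((-7 + (-2 + I*sqrt(3))) + 114) = -81/((-9 + I*sqrt(3)) + 114) = -81/(105 + I*sqrt(3))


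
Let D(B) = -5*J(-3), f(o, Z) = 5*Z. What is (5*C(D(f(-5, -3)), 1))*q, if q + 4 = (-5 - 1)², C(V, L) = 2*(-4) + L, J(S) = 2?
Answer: -1120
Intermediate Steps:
D(B) = -10 (D(B) = -5*2 = -10)
C(V, L) = -8 + L
q = 32 (q = -4 + (-5 - 1)² = -4 + (-6)² = -4 + 36 = 32)
(5*C(D(f(-5, -3)), 1))*q = (5*(-8 + 1))*32 = (5*(-7))*32 = -35*32 = -1120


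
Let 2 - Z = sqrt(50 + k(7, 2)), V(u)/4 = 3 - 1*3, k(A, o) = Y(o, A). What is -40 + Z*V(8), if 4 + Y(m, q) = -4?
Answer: -40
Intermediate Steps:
Y(m, q) = -8 (Y(m, q) = -4 - 4 = -8)
k(A, o) = -8
V(u) = 0 (V(u) = 4*(3 - 1*3) = 4*(3 - 3) = 4*0 = 0)
Z = 2 - sqrt(42) (Z = 2 - sqrt(50 - 8) = 2 - sqrt(42) ≈ -4.4807)
-40 + Z*V(8) = -40 + (2 - sqrt(42))*0 = -40 + 0 = -40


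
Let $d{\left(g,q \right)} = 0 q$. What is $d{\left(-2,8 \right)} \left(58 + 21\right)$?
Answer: $0$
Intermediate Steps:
$d{\left(g,q \right)} = 0$
$d{\left(-2,8 \right)} \left(58 + 21\right) = 0 \left(58 + 21\right) = 0 \cdot 79 = 0$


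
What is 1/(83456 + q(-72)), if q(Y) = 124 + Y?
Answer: 1/83508 ≈ 1.1975e-5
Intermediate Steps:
1/(83456 + q(-72)) = 1/(83456 + (124 - 72)) = 1/(83456 + 52) = 1/83508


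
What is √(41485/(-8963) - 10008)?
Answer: I*√804368203007/8963 ≈ 100.06*I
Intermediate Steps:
√(41485/(-8963) - 10008) = √(41485*(-1/8963) - 10008) = √(-41485/8963 - 10008) = √(-89743189/8963) = I*√804368203007/8963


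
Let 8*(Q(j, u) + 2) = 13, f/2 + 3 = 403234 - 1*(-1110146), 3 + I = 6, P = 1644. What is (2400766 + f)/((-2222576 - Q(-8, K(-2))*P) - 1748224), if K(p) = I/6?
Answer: -10855040/7940367 ≈ -1.3671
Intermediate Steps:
I = 3 (I = -3 + 6 = 3)
K(p) = 1/2 (K(p) = 3/6 = 3*(1/6) = 1/2)
f = 3026754 (f = -6 + 2*(403234 - 1*(-1110146)) = -6 + 2*(403234 + 1110146) = -6 + 2*1513380 = -6 + 3026760 = 3026754)
Q(j, u) = -3/8 (Q(j, u) = -2 + (1/8)*13 = -2 + 13/8 = -3/8)
(2400766 + f)/((-2222576 - Q(-8, K(-2))*P) - 1748224) = (2400766 + 3026754)/((-2222576 - (-3)*1644/8) - 1748224) = 5427520/((-2222576 - 1*(-1233/2)) - 1748224) = 5427520/((-2222576 + 1233/2) - 1748224) = 5427520/(-4443919/2 - 1748224) = 5427520/(-7940367/2) = 5427520*(-2/7940367) = -10855040/7940367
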